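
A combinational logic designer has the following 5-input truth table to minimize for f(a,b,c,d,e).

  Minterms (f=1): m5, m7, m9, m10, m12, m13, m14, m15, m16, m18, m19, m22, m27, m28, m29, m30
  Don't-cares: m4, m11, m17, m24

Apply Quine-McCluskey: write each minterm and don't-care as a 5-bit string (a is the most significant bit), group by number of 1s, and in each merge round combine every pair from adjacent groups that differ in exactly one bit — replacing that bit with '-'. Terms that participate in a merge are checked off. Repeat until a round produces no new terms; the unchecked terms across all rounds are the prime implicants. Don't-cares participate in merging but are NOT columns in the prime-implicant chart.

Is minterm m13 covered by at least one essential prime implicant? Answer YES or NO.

[col 0] 00100*, 00101*, 00111*, 01001*, 01010*, 01011*, 01100*, 01101*, 01110*, 01111*, 10000*, 10001*, 10010*, 10011*, 10110*, 11000*, 11011*, 11100*, 11101*, 11110*
[col 1] -1011, -1100*, -1101*, -1110*, 0-100*, 0-101*, 0-111*, 001-1*, 0010-*, 01-01*, 01-10*, 01-11*, 010-1*, 0101-*, 011-0*, 011-1*, 0110-*, 0111-*, 1-000, 1-011, 1-110, 10-10, 100-0*, 100-1*, 1000-*, 1001-*, 11-00, 111-0*, 1110-*
[col 2] -11-0, -110-, 0-1-1, 0-10-, 01--1, 01-1-, 011--, 100--
Prime implicants: -1011, -11-0, -110-, 0-1-1, 0-10-, 01--1, 01-1-, 011--, 1-000, 1-011, 1-110, 10-10, 100--, 11-00
PI chart (minterm → PIs covering it):
  5 | 0-1-1,0-10-
  7 | 0-1-1  (sole → essential)
  9 | 01--1  (sole → essential)
  10 | 01-1-  (sole → essential)
  12 | -11-0,-110-,0-10-,011--
  13 | -110-,0-1-1,0-10-,01--1,011--
  14 | -11-0,01-1-,011--
  15 | 0-1-1,01--1,01-1-,011--
  16 | 1-000,100--
  18 | 10-10,100--
  19 | 1-011,100--
  22 | 1-110,10-10
  27 | -1011,1-011
  28 | -11-0,-110-,11-00
  29 | -110-  (sole → essential)
  30 | -11-0,1-110
Essential prime implicants: -110-, 0-1-1, 01--1, 01-1-

YES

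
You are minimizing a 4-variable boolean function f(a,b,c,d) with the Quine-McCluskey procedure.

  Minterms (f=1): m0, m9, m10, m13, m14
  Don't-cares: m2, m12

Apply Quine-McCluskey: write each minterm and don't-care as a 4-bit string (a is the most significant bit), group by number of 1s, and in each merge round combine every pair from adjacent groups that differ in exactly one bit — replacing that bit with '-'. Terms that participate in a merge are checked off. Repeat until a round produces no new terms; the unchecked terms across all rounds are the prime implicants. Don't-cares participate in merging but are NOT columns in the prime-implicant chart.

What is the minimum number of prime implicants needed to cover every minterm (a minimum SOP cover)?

[col 0] 0000*, 0010*, 1001*, 1010*, 1100*, 1101*, 1110*
[col 1] -010, 00-0, 1-01, 1-10, 11-0, 110-
Prime implicants: -010, 00-0, 1-01, 1-10, 11-0, 110-
PI chart (minterm → PIs covering it):
  0 | 00-0  (sole → essential)
  9 | 1-01  (sole → essential)
  10 | -010,1-10
  13 | 1-01,110-
  14 | 1-10,11-0
Essential prime implicants: 00-0, 1-01
Petrick residual → 1-10
Minimum SOP uses 3 PIs: a'b'd' + ac'd + acd'

3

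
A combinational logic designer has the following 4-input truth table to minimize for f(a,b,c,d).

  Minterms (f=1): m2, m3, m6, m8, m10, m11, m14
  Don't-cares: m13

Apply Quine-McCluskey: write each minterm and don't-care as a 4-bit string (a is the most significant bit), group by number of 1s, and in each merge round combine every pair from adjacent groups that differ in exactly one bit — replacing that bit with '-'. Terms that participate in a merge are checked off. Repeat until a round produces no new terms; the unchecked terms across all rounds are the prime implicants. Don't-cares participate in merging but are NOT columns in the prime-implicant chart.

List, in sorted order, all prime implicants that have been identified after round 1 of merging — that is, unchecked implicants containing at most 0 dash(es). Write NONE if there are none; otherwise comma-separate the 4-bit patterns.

[col 0] 0010*, 0011*, 0110*, 1000*, 1010*, 1011*, 1101, 1110*
[col 1] -010*, -011*, -110*, 0-10*, 001-*, 1-10*, 10-0, 101-*
[col 2] --10, -01-
Prime implicants: --10, -01-, 10-0, 1101

1101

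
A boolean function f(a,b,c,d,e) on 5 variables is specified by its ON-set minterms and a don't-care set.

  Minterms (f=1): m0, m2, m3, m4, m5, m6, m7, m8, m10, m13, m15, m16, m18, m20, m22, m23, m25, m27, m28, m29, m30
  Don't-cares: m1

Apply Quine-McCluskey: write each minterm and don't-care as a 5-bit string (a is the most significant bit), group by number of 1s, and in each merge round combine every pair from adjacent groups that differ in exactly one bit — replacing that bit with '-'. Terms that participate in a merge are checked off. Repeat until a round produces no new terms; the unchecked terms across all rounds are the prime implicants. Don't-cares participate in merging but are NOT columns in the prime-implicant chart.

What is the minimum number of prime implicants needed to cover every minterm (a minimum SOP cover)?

8

size-2^0 implicants → 00000(✓)  00001(✓)  00010(✓)  00011(✓)  00100(✓)  00101(✓)  00110(✓)  00111(✓)  01000(✓)  01010(✓)  01101(✓)  01111(✓)  10000(✓)  10010(✓)  10100(✓)  10110(✓)  10111(✓)  11001(✓)  11011(✓)  11100(✓)  11101(✓)  11110(✓)
size-2^1 implicants → -0000(✓)  -0010(✓)  -0100(✓)  -0110(✓)  -0111(✓)  -1101  0-000(✓)  0-010(✓)  0-101(✓)  0-111(✓)  00-00(✓)  00-01(✓)  00-10(✓)  00-11(✓)  000-0(✓)  000-1(✓)  0000-(✓)  0001-(✓)  001-0(✓)  001-1(✓)  0010-(✓)  0011-(✓)  010-0(✓)  011-1(✓)  1-100(✓)  1-110(✓)  10-00(✓)  10-10(✓)  100-0(✓)  101-0(✓)  1011-(✓)  11-01  110-1  111-0(✓)  1110-
size-2^2 implicants → -0-00(✓)  -0-10(✓)  -00-0(✓)  -01-0(✓)  -011-  0-0-0  0-1-1  00--0(✓)  00--1(✓)  00-0-(✓)  00-1-(✓)  000--(✓)  001--(✓)  1-1-0  10--0(✓)
size-2^3 implicants → -0--0  00---
Unchecked terms (primes): -0--0, -011-, -1101, 0-0-0, 0-1-1, 00---, 1-1-0, 11-01, 110-1, 1110-
Minterm coverage:
  m0 ⊆ -0--0,0-0-0,00---
  m2 ⊆ -0--0,0-0-0,00---
  m3 ⊆ 00--- [E]
  m4 ⊆ -0--0,00---
  m5 ⊆ 0-1-1,00---
  m6 ⊆ -0--0,-011-,00---
  m7 ⊆ -011-,0-1-1,00---
  m8 ⊆ 0-0-0 [E]
  m10 ⊆ 0-0-0 [E]
  m13 ⊆ -1101,0-1-1
  m15 ⊆ 0-1-1 [E]
  m16 ⊆ -0--0 [E]
  m18 ⊆ -0--0 [E]
  m20 ⊆ -0--0,1-1-0
  m22 ⊆ -0--0,-011-,1-1-0
  m23 ⊆ -011- [E]
  m25 ⊆ 11-01,110-1
  m27 ⊆ 110-1 [E]
  m28 ⊆ 1-1-0,1110-
  m29 ⊆ -1101,11-01,1110-
  m30 ⊆ 1-1-0 [E]
E = {-0--0, -011-, 0-0-0, 0-1-1, 00---, 1-1-0, 110-1}
Petrick residual → -1101
Cover = b'e' + b'cd + bcd'e + a'c'e' + a'ce + a'b' + ace' + abc'e  |cover|=8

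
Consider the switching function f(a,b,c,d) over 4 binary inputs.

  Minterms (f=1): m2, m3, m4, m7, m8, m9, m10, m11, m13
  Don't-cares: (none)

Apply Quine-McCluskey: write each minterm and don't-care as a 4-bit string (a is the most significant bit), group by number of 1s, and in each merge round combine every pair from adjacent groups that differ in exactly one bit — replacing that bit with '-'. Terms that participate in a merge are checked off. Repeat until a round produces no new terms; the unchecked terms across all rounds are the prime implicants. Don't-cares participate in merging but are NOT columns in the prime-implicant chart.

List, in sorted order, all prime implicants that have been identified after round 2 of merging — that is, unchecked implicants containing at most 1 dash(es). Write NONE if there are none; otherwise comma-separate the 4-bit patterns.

[col 0] 0010*, 0011*, 0100, 0111*, 1000*, 1001*, 1010*, 1011*, 1101*
[col 1] -010*, -011*, 0-11, 001-*, 1-01, 10-0*, 10-1*, 100-*, 101-*
[col 2] -01-, 10--
Prime implicants: -01-, 0-11, 0100, 1-01, 10--

0-11, 0100, 1-01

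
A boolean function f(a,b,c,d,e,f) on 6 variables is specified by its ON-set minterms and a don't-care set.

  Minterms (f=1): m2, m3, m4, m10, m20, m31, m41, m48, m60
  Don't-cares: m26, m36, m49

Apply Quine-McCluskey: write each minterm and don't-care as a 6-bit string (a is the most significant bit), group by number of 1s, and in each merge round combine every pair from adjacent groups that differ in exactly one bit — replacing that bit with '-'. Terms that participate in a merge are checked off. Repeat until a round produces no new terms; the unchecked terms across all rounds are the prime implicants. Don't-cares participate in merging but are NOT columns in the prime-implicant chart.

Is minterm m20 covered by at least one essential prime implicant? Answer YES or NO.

YES

Round 0: 000010✓ 000011✓ 000100✓ 001010✓ 010100✓ 011010✓ 011111 100100✓ 101001 110000✓ 110001✓ 111100
Round 1: -00100 0-0100 0-1010 00-010 00001- 11000-
PIs = {-00100, 0-0100, 0-1010, 00-010, 00001-, 011111, 101001, 11000-, 111100}
Coverage chart:
  m2: 00-010,00001-
  m3: 00001- ←essential
  m4: -00100,0-0100
  m10: 0-1010,00-010
  m20: 0-0100 ←essential
  m31: 011111 ←essential
  m41: 101001 ←essential
  m48: 11000- ←essential
  m60: 111100 ←essential
Essential: 0-0100, 00001-, 011111, 101001, 11000-, 111100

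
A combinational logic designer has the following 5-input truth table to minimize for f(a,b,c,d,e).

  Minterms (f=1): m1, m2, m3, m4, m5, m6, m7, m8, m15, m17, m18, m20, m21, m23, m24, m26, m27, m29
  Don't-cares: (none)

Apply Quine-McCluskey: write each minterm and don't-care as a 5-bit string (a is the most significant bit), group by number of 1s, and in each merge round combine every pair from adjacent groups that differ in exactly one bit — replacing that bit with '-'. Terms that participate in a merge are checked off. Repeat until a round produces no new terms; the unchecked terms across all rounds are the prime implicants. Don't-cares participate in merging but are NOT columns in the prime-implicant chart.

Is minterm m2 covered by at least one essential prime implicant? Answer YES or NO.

[col 0] 00001*, 00010*, 00011*, 00100*, 00101*, 00110*, 00111*, 01000*, 01111*, 10001*, 10010*, 10100*, 10101*, 10111*, 11000*, 11010*, 11011*, 11101*
[col 1] -0001*, -0010, -0100*, -0101*, -0111*, -1000, 0-111, 00-01*, 00-10*, 00-11*, 000-1*, 0001-*, 001-0*, 001-1*, 0010-*, 0011-*, 1-010, 1-101, 10-01*, 101-1*, 1010-*, 110-0, 1101-
[col 2] -0-01, -01-1, -010-, 00--1, 00-1-, 001--
Prime implicants: -0-01, -0010, -01-1, -010-, -1000, 0-111, 00--1, 00-1-, 001--, 1-010, 1-101, 110-0, 1101-
PI chart (minterm → PIs covering it):
  1 | -0-01,00--1
  2 | -0010,00-1-
  3 | 00--1,00-1-
  4 | -010-,001--
  5 | -0-01,-01-1,-010-,00--1,001--
  6 | 00-1-,001--
  7 | -01-1,0-111,00--1,00-1-,001--
  8 | -1000  (sole → essential)
  15 | 0-111  (sole → essential)
  17 | -0-01  (sole → essential)
  18 | -0010,1-010
  20 | -010-  (sole → essential)
  21 | -0-01,-01-1,-010-,1-101
  23 | -01-1  (sole → essential)
  24 | -1000,110-0
  26 | 1-010,110-0,1101-
  27 | 1101-  (sole → essential)
  29 | 1-101  (sole → essential)
Essential prime implicants: -0-01, -01-1, -010-, -1000, 0-111, 1-101, 1101-

NO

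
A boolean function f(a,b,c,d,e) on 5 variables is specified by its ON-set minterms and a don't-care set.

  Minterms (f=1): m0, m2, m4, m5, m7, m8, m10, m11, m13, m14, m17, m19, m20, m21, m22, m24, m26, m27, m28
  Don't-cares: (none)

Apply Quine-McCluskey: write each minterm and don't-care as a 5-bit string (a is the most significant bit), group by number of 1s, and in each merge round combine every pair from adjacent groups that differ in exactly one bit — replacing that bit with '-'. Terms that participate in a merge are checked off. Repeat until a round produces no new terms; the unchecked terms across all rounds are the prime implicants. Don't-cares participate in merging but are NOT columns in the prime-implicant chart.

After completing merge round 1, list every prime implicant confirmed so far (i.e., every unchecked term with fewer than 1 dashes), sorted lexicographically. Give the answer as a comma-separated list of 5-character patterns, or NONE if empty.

[col 0] 00000*, 00010*, 00100*, 00101*, 00111*, 01000*, 01010*, 01011*, 01101*, 01110*, 10001*, 10011*, 10100*, 10101*, 10110*, 11000*, 11010*, 11011*, 11100*
[col 1] -0100*, -0101*, -1000*, -1010*, -1011*, 0-000*, 0-010*, 0-101, 00-00, 000-0*, 001-1, 0010-*, 01-10, 010-0*, 0101-*, 1-011, 1-100, 10-01, 100-1, 101-0, 1010-*, 11-00, 110-0*, 1101-*
[col 2] -010-, -10-0, -101-, 0-0-0
Prime implicants: -010-, -10-0, -101-, 0-0-0, 0-101, 00-00, 001-1, 01-10, 1-011, 1-100, 10-01, 100-1, 101-0, 11-00

NONE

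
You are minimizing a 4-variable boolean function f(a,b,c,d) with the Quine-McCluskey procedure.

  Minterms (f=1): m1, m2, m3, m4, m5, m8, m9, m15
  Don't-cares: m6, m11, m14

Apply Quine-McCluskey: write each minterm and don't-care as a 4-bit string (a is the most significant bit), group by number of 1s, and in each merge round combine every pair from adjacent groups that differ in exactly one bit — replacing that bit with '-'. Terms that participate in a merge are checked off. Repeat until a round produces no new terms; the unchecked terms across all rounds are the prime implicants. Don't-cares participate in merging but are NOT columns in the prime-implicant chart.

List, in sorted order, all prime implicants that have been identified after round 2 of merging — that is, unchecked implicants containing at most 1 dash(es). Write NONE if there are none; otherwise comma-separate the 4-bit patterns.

[col 0] 0001*, 0010*, 0011*, 0100*, 0101*, 0110*, 1000*, 1001*, 1011*, 1110*, 1111*
[col 1] -001*, -011*, -110, 0-01, 0-10, 00-1*, 001-, 01-0, 010-, 1-11, 10-1*, 100-, 111-
[col 2] -0-1
Prime implicants: -0-1, -110, 0-01, 0-10, 001-, 01-0, 010-, 1-11, 100-, 111-

-110, 0-01, 0-10, 001-, 01-0, 010-, 1-11, 100-, 111-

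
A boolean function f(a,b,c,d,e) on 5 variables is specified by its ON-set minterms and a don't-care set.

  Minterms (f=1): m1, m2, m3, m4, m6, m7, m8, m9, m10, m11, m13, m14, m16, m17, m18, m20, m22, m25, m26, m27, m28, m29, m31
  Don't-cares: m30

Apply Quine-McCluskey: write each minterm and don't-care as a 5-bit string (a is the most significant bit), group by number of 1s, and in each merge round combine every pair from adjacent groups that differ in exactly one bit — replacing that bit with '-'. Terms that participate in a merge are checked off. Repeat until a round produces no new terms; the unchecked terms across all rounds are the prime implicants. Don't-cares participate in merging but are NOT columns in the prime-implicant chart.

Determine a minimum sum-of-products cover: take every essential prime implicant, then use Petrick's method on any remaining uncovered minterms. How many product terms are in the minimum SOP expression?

9

Round 0: 00001✓ 00010✓ 00011✓ 00100✓ 00110✓ 00111✓ 01000✓ 01001✓ 01010✓ 01011✓ 01101✓ 01110✓ 10000✓ 10001✓ 10010✓ 10100✓ 10110✓ 11001✓ 11010✓ 11011✓ 11100✓ 11101✓ 11110✓ 11111✓
Round 1: -0001✓ -0010✓ -0100✓ -0110✓ -1001✓ -1010✓ -1011✓ -1101✓ -1110✓ 0-001✓ 0-010✓ 0-011✓ 0-110✓ 00-10✓ 00-11✓ 000-1✓ 0001-✓ 001-0✓ 0011-✓ 01-01✓ 01-10✓ 010-0✓ 010-1✓ 0100-✓ 0101-✓ 1-001✓ 1-010✓ 1-100✓ 1-110✓ 10-00✓ 10-10✓ 100-0✓ 1000- 101-0✓ 11-01✓ 11-10✓ 11-11✓ 110-1✓ 1101-✓ 111-0✓ 111-1✓ 1110-✓ 1111-✓
Round 2: --001 --010✓ --110✓ -0-10✓ -01-0 -1-01 -1-10✓ -10-1 -101- 0--10✓ 0-0-1 0-01- 00-1- 010-- 1--10✓ 1-1-0 10--0 11--1 11-1- 111--
Round 3: ---10
PIs = {---10, --001, -01-0, -1-01, -10-1, -101-, 0-0-1, 0-01-, 00-1-, 010--, 1-1-0, 10--0, 1000-, 11--1, 11-1-, 111--}
Coverage chart:
  m1: --001,0-0-1
  m2: ---10,0-01-,00-1-
  m3: 0-0-1,0-01-,00-1-
  m4: -01-0 ←essential
  m6: ---10,-01-0,00-1-
  m7: 00-1- ←essential
  m8: 010-- ←essential
  m9: --001,-1-01,-10-1,0-0-1,010--
  m10: ---10,-101-,0-01-,010--
  m11: -10-1,-101-,0-0-1,0-01-,010--
  m13: -1-01 ←essential
  m14: ---10 ←essential
  m16: 10--0,1000-
  m17: --001,1000-
  m18: ---10,10--0
  m20: -01-0,1-1-0,10--0
  m22: ---10,-01-0,1-1-0,10--0
  m25: --001,-1-01,-10-1,11--1
  m26: ---10,-101-,11-1-
  m27: -10-1,-101-,11--1,11-1-
  m28: 1-1-0,111--
  m29: -1-01,11--1,111--
  m31: 11--1,11-1-,111--
Essential: ---10, -01-0, -1-01, 00-1-, 010--
Petrick residual → --001, -10-1, 10--0, 111--
Min cover (9 terms): de' + c'd'e + b'ce' + bd'e + bc'e + a'b'd + a'bc' + ab'e' + abc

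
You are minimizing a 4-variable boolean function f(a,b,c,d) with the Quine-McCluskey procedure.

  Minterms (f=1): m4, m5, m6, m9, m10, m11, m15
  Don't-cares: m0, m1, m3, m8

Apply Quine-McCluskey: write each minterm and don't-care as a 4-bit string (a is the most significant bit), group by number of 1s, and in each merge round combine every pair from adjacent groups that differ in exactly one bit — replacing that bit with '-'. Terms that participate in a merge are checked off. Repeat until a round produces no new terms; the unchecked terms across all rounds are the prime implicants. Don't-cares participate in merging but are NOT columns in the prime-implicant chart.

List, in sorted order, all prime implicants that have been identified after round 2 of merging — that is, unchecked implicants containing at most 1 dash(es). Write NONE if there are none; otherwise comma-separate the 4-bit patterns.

01-0, 1-11

[col 0] 0000*, 0001*, 0011*, 0100*, 0101*, 0110*, 1000*, 1001*, 1010*, 1011*, 1111*
[col 1] -000*, -001*, -011*, 0-00*, 0-01*, 00-1*, 000-*, 01-0, 010-*, 1-11, 10-0*, 10-1*, 100-*, 101-*
[col 2] -0-1, -00-, 0-0-, 10--
Prime implicants: -0-1, -00-, 0-0-, 01-0, 1-11, 10--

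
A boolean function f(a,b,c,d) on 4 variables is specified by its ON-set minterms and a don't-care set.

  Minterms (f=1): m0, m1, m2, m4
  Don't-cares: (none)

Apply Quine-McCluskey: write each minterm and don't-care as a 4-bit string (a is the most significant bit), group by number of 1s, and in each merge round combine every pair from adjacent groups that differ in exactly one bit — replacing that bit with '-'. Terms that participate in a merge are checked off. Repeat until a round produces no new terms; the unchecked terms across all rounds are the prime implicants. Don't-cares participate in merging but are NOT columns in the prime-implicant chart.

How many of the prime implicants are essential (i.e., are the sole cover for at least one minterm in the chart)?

3

Round 0: 0000✓ 0001✓ 0010✓ 0100✓
Round 1: 0-00 00-0 000-
PIs = {0-00, 00-0, 000-}
Coverage chart:
  m0: 0-00,00-0,000-
  m1: 000- ←essential
  m2: 00-0 ←essential
  m4: 0-00 ←essential
Essential: 0-00, 00-0, 000-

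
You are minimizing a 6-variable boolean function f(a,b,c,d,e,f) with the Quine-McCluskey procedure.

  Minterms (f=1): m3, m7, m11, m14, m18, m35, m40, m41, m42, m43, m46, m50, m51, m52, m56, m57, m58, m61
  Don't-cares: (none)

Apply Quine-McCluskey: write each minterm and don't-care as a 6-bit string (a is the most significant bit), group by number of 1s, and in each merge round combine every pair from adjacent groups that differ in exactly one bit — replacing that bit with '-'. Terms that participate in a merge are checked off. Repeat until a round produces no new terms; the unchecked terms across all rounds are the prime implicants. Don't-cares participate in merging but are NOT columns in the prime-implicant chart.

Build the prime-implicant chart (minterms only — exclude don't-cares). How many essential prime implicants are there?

size-2^0 implicants → 000011(✓)  000111(✓)  001011(✓)  001110(✓)  010010(✓)  100011(✓)  101000(✓)  101001(✓)  101010(✓)  101011(✓)  101110(✓)  110010(✓)  110011(✓)  110100  111000(✓)  111001(✓)  111010(✓)  111101(✓)
size-2^1 implicants → -00011(✓)  -01011(✓)  -01110  -10010  00-011(✓)  000-11  1-0011  1-1000(✓)  1-1001(✓)  1-1010(✓)  10-011(✓)  101-10  1010-0(✓)  1010-1(✓)  10100-(✓)  10101-(✓)  11-010  11001-  111-01  1110-0(✓)  11100-(✓)
size-2^2 implicants → -0-011  1-10-0  1-100-  1010--
Unchecked terms (primes): -0-011, -01110, -10010, 000-11, 1-0011, 1-10-0, 1-100-, 101-10, 1010--, 11-010, 11001-, 110100, 111-01
Minterm coverage:
  m3 ⊆ -0-011,000-11
  m7 ⊆ 000-11 [E]
  m11 ⊆ -0-011 [E]
  m14 ⊆ -01110 [E]
  m18 ⊆ -10010 [E]
  m35 ⊆ -0-011,1-0011
  m40 ⊆ 1-10-0,1-100-,1010--
  m41 ⊆ 1-100-,1010--
  m42 ⊆ 1-10-0,101-10,1010--
  m43 ⊆ -0-011,1010--
  m46 ⊆ -01110,101-10
  m50 ⊆ -10010,11-010,11001-
  m51 ⊆ 1-0011,11001-
  m52 ⊆ 110100 [E]
  m56 ⊆ 1-10-0,1-100-
  m57 ⊆ 1-100-,111-01
  m58 ⊆ 1-10-0,11-010
  m61 ⊆ 111-01 [E]
E = {-0-011, -01110, -10010, 000-11, 110100, 111-01}

6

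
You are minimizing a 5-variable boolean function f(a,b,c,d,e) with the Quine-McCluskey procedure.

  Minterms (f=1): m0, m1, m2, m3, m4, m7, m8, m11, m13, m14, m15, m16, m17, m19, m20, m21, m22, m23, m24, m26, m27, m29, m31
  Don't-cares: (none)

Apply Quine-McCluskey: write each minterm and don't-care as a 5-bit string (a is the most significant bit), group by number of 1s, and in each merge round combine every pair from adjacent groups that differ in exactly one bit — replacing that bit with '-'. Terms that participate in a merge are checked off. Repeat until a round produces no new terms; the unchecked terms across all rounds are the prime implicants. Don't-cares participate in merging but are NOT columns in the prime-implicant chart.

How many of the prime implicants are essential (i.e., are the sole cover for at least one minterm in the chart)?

[col 0] 00000*, 00001*, 00010*, 00011*, 00100*, 00111*, 01000*, 01011*, 01101*, 01110*, 01111*, 10000*, 10001*, 10011*, 10100*, 10101*, 10110*, 10111*, 11000*, 11010*, 11011*, 11101*, 11111*
[col 1] -0000*, -0001*, -0011*, -0100*, -0111*, -1000*, -1011*, -1101*, -1111*, 0-000*, 0-011*, 0-111*, 00-00*, 00-11*, 000-0*, 000-1*, 0000-*, 0001-*, 01-11*, 011-1*, 0111-, 1-000*, 1-011*, 1-101*, 1-111*, 10-00*, 10-01*, 10-11*, 100-1*, 1000-*, 101-0*, 101-1*, 1010-*, 1011-*, 11-11*, 110-0, 1101-, 111-1*
[col 2] --000, --011*, --111*, -0-00, -0-11*, -00-1, -000-, -1-11*, -11-1, 0--11*, 000--, 1--11*, 1-1-1, 10--1, 10-0-, 101--
[col 3] ---11
Prime implicants: ---11, --000, -0-00, -00-1, -000-, -11-1, 000--, 0111-, 1-1-1, 10--1, 10-0-, 101--, 110-0, 1101-
PI chart (minterm → PIs covering it):
  0 | --000,-0-00,-000-,000--
  1 | -00-1,-000-,000--
  2 | 000--  (sole → essential)
  3 | ---11,-00-1,000--
  4 | -0-00  (sole → essential)
  7 | ---11  (sole → essential)
  8 | --000  (sole → essential)
  11 | ---11  (sole → essential)
  13 | -11-1  (sole → essential)
  14 | 0111-  (sole → essential)
  15 | ---11,-11-1,0111-
  16 | --000,-0-00,-000-,10-0-
  17 | -00-1,-000-,10--1,10-0-
  19 | ---11,-00-1,10--1
  20 | -0-00,10-0-,101--
  21 | 1-1-1,10--1,10-0-,101--
  22 | 101--  (sole → essential)
  23 | ---11,1-1-1,10--1,101--
  24 | --000,110-0
  26 | 110-0,1101-
  27 | ---11,1101-
  29 | -11-1,1-1-1
  31 | ---11,-11-1,1-1-1
Essential prime implicants: ---11, --000, -0-00, -11-1, 000--, 0111-, 101--

7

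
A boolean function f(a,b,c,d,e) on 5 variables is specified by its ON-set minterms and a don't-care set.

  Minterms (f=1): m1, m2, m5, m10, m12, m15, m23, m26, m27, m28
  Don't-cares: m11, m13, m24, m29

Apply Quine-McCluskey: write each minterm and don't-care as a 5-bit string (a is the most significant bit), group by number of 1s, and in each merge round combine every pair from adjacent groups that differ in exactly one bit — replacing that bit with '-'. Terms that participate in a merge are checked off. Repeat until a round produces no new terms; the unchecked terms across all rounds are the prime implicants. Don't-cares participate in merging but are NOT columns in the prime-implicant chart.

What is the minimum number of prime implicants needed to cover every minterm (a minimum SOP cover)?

6

[col 0] 00001*, 00010*, 00101*, 01010*, 01011*, 01100*, 01101*, 01111*, 10111, 11000*, 11010*, 11011*, 11100*, 11101*
[col 1] -1010*, -1011*, -1100*, -1101*, 0-010, 0-101, 00-01, 01-11, 0101-*, 011-1, 0110-*, 11-00, 110-0, 1101-*, 1110-*
[col 2] -101-, -110-
Prime implicants: -101-, -110-, 0-010, 0-101, 00-01, 01-11, 011-1, 10111, 11-00, 110-0
PI chart (minterm → PIs covering it):
  1 | 00-01  (sole → essential)
  2 | 0-010  (sole → essential)
  5 | 0-101,00-01
  10 | -101-,0-010
  12 | -110-  (sole → essential)
  15 | 01-11,011-1
  23 | 10111  (sole → essential)
  26 | -101-,110-0
  27 | -101-  (sole → essential)
  28 | -110-,11-00
Essential prime implicants: -101-, -110-, 0-010, 00-01, 10111
Petrick residual → 01-11
Minimum SOP uses 6 PIs: bc'd + bcd' + a'c'de' + a'b'd'e + a'bde + ab'cde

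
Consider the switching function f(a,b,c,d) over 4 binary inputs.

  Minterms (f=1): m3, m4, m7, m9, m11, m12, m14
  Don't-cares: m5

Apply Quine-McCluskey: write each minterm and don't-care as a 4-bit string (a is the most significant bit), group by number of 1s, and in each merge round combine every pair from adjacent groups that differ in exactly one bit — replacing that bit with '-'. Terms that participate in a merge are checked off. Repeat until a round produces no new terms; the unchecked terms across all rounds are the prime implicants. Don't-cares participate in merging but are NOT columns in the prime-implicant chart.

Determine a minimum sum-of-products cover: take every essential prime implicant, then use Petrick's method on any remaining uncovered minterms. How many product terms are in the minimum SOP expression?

[col 0] 0011*, 0100*, 0101*, 0111*, 1001*, 1011*, 1100*, 1110*
[col 1] -011, -100, 0-11, 01-1, 010-, 10-1, 11-0
Prime implicants: -011, -100, 0-11, 01-1, 010-, 10-1, 11-0
PI chart (minterm → PIs covering it):
  3 | -011,0-11
  4 | -100,010-
  7 | 0-11,01-1
  9 | 10-1  (sole → essential)
  11 | -011,10-1
  12 | -100,11-0
  14 | 11-0  (sole → essential)
Essential prime implicants: 10-1, 11-0
Petrick residual → -100, 0-11
Minimum SOP uses 4 PIs: bc'd' + a'cd + ab'd + abd'

4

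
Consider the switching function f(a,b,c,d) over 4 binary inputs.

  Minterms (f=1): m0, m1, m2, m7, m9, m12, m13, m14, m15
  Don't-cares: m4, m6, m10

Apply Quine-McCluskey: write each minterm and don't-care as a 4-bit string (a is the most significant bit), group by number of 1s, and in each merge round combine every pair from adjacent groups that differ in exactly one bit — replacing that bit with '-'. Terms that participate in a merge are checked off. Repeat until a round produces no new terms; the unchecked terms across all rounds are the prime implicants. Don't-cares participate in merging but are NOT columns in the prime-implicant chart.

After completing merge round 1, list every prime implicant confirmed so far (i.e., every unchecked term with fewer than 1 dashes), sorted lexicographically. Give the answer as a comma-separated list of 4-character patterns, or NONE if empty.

Round 0: 0000✓ 0001✓ 0010✓ 0100✓ 0110✓ 0111✓ 1001✓ 1010✓ 1100✓ 1101✓ 1110✓ 1111✓
Round 1: -001 -010✓ -100✓ -110✓ -111✓ 0-00✓ 0-10✓ 00-0✓ 000- 01-0✓ 011-✓ 1-01 1-10✓ 11-0✓ 11-1✓ 110-✓ 111-✓
Round 2: --10 -1-0 -11- 0--0 11--
PIs = {--10, -001, -1-0, -11-, 0--0, 000-, 1-01, 11--}

NONE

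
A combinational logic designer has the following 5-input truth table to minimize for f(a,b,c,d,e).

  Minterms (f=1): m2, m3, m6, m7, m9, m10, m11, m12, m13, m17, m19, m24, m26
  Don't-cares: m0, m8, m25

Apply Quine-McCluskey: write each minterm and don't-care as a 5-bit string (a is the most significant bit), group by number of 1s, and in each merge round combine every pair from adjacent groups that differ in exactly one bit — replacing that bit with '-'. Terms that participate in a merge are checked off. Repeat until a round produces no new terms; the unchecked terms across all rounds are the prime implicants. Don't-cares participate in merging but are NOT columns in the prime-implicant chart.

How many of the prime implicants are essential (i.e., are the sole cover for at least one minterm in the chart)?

3

[col 0] 00000*, 00010*, 00011*, 00110*, 00111*, 01000*, 01001*, 01010*, 01011*, 01100*, 01101*, 10001*, 10011*, 11000*, 11001*, 11010*
[col 1] -0011, -1000*, -1001*, -1010*, 0-000*, 0-010*, 0-011*, 00-10*, 00-11*, 000-0*, 0001-*, 0011-*, 01-00*, 01-01*, 010-0*, 010-1*, 0100-*, 0101-*, 0110-*, 1-001, 100-1, 110-0*, 1100-*
[col 2] -10-0, -100-, 0-0-0, 0-01-, 00-1-, 01-0-, 010--
Prime implicants: -0011, -10-0, -100-, 0-0-0, 0-01-, 00-1-, 01-0-, 010--, 1-001, 100-1
PI chart (minterm → PIs covering it):
  2 | 0-0-0,0-01-,00-1-
  3 | -0011,0-01-,00-1-
  6 | 00-1-  (sole → essential)
  7 | 00-1-  (sole → essential)
  9 | -100-,01-0-,010--
  10 | -10-0,0-0-0,0-01-,010--
  11 | 0-01-,010--
  12 | 01-0-  (sole → essential)
  13 | 01-0-  (sole → essential)
  17 | 1-001,100-1
  19 | -0011,100-1
  24 | -10-0,-100-
  26 | -10-0  (sole → essential)
Essential prime implicants: -10-0, 00-1-, 01-0-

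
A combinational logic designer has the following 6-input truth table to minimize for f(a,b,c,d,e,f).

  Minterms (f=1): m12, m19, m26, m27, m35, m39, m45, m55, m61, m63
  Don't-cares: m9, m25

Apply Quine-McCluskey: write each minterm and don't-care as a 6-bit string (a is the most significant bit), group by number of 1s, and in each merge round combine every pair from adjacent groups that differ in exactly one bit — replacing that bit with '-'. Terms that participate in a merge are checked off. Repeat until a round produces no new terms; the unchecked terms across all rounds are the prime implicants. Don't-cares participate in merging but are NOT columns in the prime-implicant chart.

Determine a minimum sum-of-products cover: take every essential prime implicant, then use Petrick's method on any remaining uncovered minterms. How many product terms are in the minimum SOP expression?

6

size-2^0 implicants → 001001(✓)  001100  010011(✓)  011001(✓)  011010(✓)  011011(✓)  100011(✓)  100111(✓)  101101(✓)  110111(✓)  111101(✓)  111111(✓)
size-2^1 implicants → 0-1001  01-011  0110-1  01101-  1-0111  1-1101  100-11  11-111  1111-1
Unchecked terms (primes): 0-1001, 001100, 01-011, 0110-1, 01101-, 1-0111, 1-1101, 100-11, 11-111, 1111-1
Minterm coverage:
  m12 ⊆ 001100 [E]
  m19 ⊆ 01-011 [E]
  m26 ⊆ 01101- [E]
  m27 ⊆ 01-011,0110-1,01101-
  m35 ⊆ 100-11 [E]
  m39 ⊆ 1-0111,100-11
  m45 ⊆ 1-1101 [E]
  m55 ⊆ 1-0111,11-111
  m61 ⊆ 1-1101,1111-1
  m63 ⊆ 11-111,1111-1
E = {001100, 01-011, 01101-, 1-1101, 100-11}
Petrick residual → 11-111
Cover = a'b'cde'f' + a'bd'ef + a'bcd'e + acde'f + ab'c'ef + abdef  |cover|=6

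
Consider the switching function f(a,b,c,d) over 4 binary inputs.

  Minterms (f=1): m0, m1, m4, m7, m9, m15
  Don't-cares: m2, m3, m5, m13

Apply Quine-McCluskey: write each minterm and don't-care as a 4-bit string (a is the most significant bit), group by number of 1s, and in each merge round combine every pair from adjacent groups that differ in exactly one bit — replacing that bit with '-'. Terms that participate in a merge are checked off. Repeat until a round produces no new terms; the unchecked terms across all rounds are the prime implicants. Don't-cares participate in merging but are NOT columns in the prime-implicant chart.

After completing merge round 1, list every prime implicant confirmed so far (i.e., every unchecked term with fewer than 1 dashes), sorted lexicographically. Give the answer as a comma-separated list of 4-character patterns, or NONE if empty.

NONE

[col 0] 0000*, 0001*, 0010*, 0011*, 0100*, 0101*, 0111*, 1001*, 1101*, 1111*
[col 1] -001*, -101*, -111*, 0-00*, 0-01*, 0-11*, 00-0*, 00-1*, 000-*, 001-*, 01-1*, 010-*, 1-01*, 11-1*
[col 2] --01, -1-1, 0--1, 0-0-, 00--
Prime implicants: --01, -1-1, 0--1, 0-0-, 00--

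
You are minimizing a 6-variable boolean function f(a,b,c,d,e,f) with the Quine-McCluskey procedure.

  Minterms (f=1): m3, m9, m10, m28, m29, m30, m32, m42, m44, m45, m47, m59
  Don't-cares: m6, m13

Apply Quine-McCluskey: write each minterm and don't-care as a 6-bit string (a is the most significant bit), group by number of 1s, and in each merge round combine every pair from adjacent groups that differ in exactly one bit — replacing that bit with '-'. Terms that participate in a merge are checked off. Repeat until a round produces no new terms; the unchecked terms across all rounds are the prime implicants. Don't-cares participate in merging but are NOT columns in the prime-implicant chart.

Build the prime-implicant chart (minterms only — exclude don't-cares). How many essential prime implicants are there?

[col 0] 000011, 000110, 001001*, 001010*, 001101*, 011100*, 011101*, 011110*, 100000, 101010*, 101100*, 101101*, 101111*, 111011
[col 1] -01010, -01101, 0-1101, 001-01, 0111-0, 01110-, 1011-1, 10110-
Prime implicants: -01010, -01101, 0-1101, 000011, 000110, 001-01, 0111-0, 01110-, 100000, 1011-1, 10110-, 111011
PI chart (minterm → PIs covering it):
  3 | 000011  (sole → essential)
  9 | 001-01  (sole → essential)
  10 | -01010  (sole → essential)
  28 | 0111-0,01110-
  29 | 0-1101,01110-
  30 | 0111-0  (sole → essential)
  32 | 100000  (sole → essential)
  42 | -01010  (sole → essential)
  44 | 10110-  (sole → essential)
  45 | -01101,1011-1,10110-
  47 | 1011-1  (sole → essential)
  59 | 111011  (sole → essential)
Essential prime implicants: -01010, 000011, 001-01, 0111-0, 100000, 1011-1, 10110-, 111011

8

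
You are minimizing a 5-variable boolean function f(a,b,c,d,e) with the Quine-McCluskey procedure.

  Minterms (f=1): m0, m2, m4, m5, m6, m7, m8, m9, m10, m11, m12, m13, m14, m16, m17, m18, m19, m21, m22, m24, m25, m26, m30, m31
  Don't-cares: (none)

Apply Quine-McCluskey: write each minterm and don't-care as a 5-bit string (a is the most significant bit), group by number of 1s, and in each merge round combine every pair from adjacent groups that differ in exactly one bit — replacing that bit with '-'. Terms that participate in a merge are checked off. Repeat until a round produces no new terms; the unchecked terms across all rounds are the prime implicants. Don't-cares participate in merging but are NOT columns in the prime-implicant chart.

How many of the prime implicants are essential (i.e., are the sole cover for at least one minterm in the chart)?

[col 0] 00000*, 00010*, 00100*, 00101*, 00110*, 00111*, 01000*, 01001*, 01010*, 01011*, 01100*, 01101*, 01110*, 10000*, 10001*, 10010*, 10011*, 10101*, 10110*, 11000*, 11001*, 11010*, 11110*, 11111*
[col 1] -0000*, -0010*, -0101, -0110*, -1000*, -1001*, -1010*, -1110*, 0-000*, 0-010*, 0-100*, 0-101*, 0-110*, 00-00*, 00-10*, 000-0*, 001-0*, 001-1*, 0010-*, 0011-*, 01-00*, 01-01*, 01-10*, 010-0*, 010-1*, 0100-*, 0101-*, 011-0*, 0110-*, 1-000*, 1-001*, 1-010*, 1-110*, 10-01, 10-10*, 100-0*, 100-1*, 1000-*, 1001-*, 11-10*, 110-0*, 1100-*, 1111-
[col 2] --000*, --010*, --110*, -0-10*, -00-0*, -1-10*, -10-0*, -100-, 0--00*, 0--10*, 0-0-0*, 0-1-0*, 0-10-, 00--0*, 001--, 01--0*, 01-0-, 010--, 1--10*, 1-0-0*, 1-00-, 100--
[col 3] ---10, --0-0, 0---0
Prime implicants: ---10, --0-0, -0101, -100-, 0---0, 0-10-, 001--, 01-0-, 010--, 1-00-, 10-01, 100--, 1111-
PI chart (minterm → PIs covering it):
  0 | --0-0,0---0
  2 | ---10,--0-0,0---0
  4 | 0---0,0-10-,001--
  5 | -0101,0-10-,001--
  6 | ---10,0---0,001--
  7 | 001--  (sole → essential)
  8 | --0-0,-100-,0---0,01-0-,010--
  9 | -100-,01-0-,010--
  10 | ---10,--0-0,0---0,010--
  11 | 010--  (sole → essential)
  12 | 0---0,0-10-,01-0-
  13 | 0-10-,01-0-
  14 | ---10,0---0
  16 | --0-0,1-00-,100--
  17 | 1-00-,10-01,100--
  18 | ---10,--0-0,100--
  19 | 100--  (sole → essential)
  21 | -0101,10-01
  22 | ---10  (sole → essential)
  24 | --0-0,-100-,1-00-
  25 | -100-,1-00-
  26 | ---10,--0-0
  30 | ---10,1111-
  31 | 1111-  (sole → essential)
Essential prime implicants: ---10, 001--, 010--, 100--, 1111-

5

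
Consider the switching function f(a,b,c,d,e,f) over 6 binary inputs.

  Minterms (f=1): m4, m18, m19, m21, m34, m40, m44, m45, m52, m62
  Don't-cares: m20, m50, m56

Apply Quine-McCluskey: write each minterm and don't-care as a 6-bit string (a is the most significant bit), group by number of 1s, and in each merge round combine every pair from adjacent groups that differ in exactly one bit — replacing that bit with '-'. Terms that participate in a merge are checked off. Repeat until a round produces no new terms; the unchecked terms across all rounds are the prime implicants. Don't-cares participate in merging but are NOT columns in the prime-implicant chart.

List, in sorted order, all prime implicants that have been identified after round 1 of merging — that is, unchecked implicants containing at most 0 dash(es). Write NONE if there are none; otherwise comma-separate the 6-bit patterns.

111110

[col 0] 000100*, 010010*, 010011*, 010100*, 010101*, 100010*, 101000*, 101100*, 101101*, 110010*, 110100*, 111000*, 111110
[col 1] -10010, -10100, 0-0100, 01001-, 01010-, 1-0010, 1-1000, 101-00, 10110-
Prime implicants: -10010, -10100, 0-0100, 01001-, 01010-, 1-0010, 1-1000, 101-00, 10110-, 111110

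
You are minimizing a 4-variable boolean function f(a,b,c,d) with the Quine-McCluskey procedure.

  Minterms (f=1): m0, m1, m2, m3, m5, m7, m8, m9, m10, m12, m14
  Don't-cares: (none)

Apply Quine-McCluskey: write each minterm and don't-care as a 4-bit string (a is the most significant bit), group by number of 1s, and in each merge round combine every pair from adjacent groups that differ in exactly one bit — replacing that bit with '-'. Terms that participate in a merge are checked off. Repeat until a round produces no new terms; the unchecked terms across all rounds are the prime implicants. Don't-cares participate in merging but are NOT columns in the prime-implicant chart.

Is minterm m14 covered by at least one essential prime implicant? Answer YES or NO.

[col 0] 0000*, 0001*, 0010*, 0011*, 0101*, 0111*, 1000*, 1001*, 1010*, 1100*, 1110*
[col 1] -000*, -001*, -010*, 0-01*, 0-11*, 00-0*, 00-1*, 000-*, 001-*, 01-1*, 1-00*, 1-10*, 10-0*, 100-*, 11-0*
[col 2] -0-0, -00-, 0--1, 00--, 1--0
Prime implicants: -0-0, -00-, 0--1, 00--, 1--0
PI chart (minterm → PIs covering it):
  0 | -0-0,-00-,00--
  1 | -00-,0--1,00--
  2 | -0-0,00--
  3 | 0--1,00--
  5 | 0--1  (sole → essential)
  7 | 0--1  (sole → essential)
  8 | -0-0,-00-,1--0
  9 | -00-  (sole → essential)
  10 | -0-0,1--0
  12 | 1--0  (sole → essential)
  14 | 1--0  (sole → essential)
Essential prime implicants: -00-, 0--1, 1--0

YES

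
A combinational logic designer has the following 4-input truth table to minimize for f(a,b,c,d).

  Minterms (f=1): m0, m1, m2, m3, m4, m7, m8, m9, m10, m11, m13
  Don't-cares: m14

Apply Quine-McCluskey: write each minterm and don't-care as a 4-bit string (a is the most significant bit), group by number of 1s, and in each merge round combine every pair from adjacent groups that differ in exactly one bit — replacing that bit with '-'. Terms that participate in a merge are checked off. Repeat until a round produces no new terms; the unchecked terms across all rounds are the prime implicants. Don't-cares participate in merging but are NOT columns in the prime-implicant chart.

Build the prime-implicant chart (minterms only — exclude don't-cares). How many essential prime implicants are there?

4

[col 0] 0000*, 0001*, 0010*, 0011*, 0100*, 0111*, 1000*, 1001*, 1010*, 1011*, 1101*, 1110*
[col 1] -000*, -001*, -010*, -011*, 0-00, 0-11, 00-0*, 00-1*, 000-*, 001-*, 1-01, 1-10, 10-0*, 10-1*, 100-*, 101-*
[col 2] -0-0*, -0-1*, -00-*, -01-*, 00--*, 10--*
[col 3] -0--
Prime implicants: -0--, 0-00, 0-11, 1-01, 1-10
PI chart (minterm → PIs covering it):
  0 | -0--,0-00
  1 | -0--  (sole → essential)
  2 | -0--  (sole → essential)
  3 | -0--,0-11
  4 | 0-00  (sole → essential)
  7 | 0-11  (sole → essential)
  8 | -0--  (sole → essential)
  9 | -0--,1-01
  10 | -0--,1-10
  11 | -0--  (sole → essential)
  13 | 1-01  (sole → essential)
Essential prime implicants: -0--, 0-00, 0-11, 1-01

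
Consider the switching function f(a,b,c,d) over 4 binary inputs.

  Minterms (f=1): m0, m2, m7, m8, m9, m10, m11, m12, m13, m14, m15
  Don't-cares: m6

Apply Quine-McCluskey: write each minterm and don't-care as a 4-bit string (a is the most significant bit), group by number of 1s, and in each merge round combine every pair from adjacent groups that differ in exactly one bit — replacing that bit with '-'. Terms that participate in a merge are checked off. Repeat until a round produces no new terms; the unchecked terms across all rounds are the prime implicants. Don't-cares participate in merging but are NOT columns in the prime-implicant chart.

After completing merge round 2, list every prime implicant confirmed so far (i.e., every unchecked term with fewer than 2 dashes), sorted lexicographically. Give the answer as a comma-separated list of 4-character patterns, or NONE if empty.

size-2^0 implicants → 0000(✓)  0010(✓)  0110(✓)  0111(✓)  1000(✓)  1001(✓)  1010(✓)  1011(✓)  1100(✓)  1101(✓)  1110(✓)  1111(✓)
size-2^1 implicants → -000(✓)  -010(✓)  -110(✓)  -111(✓)  0-10(✓)  00-0(✓)  011-(✓)  1-00(✓)  1-01(✓)  1-10(✓)  1-11(✓)  10-0(✓)  10-1(✓)  100-(✓)  101-(✓)  11-0(✓)  11-1(✓)  110-(✓)  111-(✓)
size-2^2 implicants → --10  -0-0  -11-  1--0(✓)  1--1(✓)  1-0-(✓)  1-1-(✓)  10--(✓)  11--(✓)
size-2^3 implicants → 1---
Unchecked terms (primes): --10, -0-0, -11-, 1---

NONE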